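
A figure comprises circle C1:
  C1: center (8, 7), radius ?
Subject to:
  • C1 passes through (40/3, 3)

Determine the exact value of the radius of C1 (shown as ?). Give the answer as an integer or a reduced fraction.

20/3

1. [C1∋P]  r_C1² − 400/9 = 0  ⇒  r_C1 = 20/3 (r>0 drops 1)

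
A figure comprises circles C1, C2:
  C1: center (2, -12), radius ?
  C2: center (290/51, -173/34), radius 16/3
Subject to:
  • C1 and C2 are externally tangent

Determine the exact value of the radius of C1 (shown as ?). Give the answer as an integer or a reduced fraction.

1. [ext C1·C2]  r_C1² + (32/3)r_C1 − 395/12 = 0  ⇒  r_C1 = 5/2 (r>0 drops 1)

5/2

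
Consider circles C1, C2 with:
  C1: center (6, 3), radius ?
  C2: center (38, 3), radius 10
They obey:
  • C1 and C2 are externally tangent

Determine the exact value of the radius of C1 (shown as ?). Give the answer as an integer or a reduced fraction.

22

1. [ext C1·C2]  r_C1² + 20r_C1 − 924 = 0  ⇒  r_C1 = 22 (r>0 drops 1)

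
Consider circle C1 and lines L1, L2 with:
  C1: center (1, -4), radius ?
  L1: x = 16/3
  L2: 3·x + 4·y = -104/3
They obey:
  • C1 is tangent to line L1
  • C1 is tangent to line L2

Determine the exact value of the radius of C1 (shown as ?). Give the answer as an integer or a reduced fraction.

13/3

1. [C1‖L1]  r_C1² − 169/9 = 0  ⇒  r_C1 = 13/3 (r>0 drops 1)
2. [C1‖L2]  r_C1² − 169/9 = 0  ⇒  r_C1 = 13/3 (r>0 drops 1)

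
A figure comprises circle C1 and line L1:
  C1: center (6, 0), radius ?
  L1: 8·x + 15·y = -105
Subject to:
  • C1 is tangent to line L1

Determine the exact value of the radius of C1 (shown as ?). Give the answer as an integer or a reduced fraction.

1. [C1‖L1]  r_C1² − 81 = 0  ⇒  r_C1 = 9 (r>0 drops 1)

9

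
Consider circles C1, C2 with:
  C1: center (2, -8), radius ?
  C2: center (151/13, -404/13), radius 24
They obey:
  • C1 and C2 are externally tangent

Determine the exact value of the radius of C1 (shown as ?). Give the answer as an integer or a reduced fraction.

1. [ext C1·C2]  r_C1² + 48r_C1 − 49 = 0  ⇒  r_C1 = 1 (r>0 drops 1)

1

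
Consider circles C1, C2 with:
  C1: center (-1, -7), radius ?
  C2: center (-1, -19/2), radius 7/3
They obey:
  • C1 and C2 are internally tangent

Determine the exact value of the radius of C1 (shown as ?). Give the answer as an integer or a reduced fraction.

1. [int C1,C2]  r_C1² − (14/3)r_C1 − 29/36 = 0  ⇒  r_C1 = 29/6 (r>0 drops 1)

29/6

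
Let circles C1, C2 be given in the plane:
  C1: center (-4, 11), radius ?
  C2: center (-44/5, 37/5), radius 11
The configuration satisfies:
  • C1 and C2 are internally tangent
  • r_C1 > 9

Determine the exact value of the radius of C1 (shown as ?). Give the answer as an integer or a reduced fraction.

17

1. [int C1,C2]  r_C1² − 22r_C1 + 85 = 0  ⇒  r_C1 = 5 or 17
2. given r_C1 > 9: keep 17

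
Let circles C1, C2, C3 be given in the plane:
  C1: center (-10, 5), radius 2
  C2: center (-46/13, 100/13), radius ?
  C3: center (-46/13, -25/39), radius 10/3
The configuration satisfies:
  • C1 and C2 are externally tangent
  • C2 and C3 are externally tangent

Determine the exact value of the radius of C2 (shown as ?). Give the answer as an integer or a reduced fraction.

1. [ext C1·C2]  r_C2² + 4r_C2 − 45 = 0  ⇒  r_C2 = 5 (r>0 drops 1)
2. [ext C2·C3]  r_C2² + (20/3)r_C2 − 175/3 = 0  ⇒  r_C2 = 5 (r>0 drops 1)

5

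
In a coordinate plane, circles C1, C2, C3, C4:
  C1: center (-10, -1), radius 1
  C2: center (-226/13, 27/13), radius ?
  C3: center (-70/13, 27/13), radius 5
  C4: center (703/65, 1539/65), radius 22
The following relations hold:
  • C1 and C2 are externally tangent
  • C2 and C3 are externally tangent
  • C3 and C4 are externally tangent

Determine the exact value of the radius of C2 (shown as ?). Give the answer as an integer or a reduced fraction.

7

1. [ext C1·C2]  r_C2² + 2r_C2 − 63 = 0  ⇒  r_C2 = 7 (r>0 drops 1)
2. [ext C2·C3]  r_C2² + 10r_C2 − 119 = 0  ⇒  r_C2 = 7 (r>0 drops 1)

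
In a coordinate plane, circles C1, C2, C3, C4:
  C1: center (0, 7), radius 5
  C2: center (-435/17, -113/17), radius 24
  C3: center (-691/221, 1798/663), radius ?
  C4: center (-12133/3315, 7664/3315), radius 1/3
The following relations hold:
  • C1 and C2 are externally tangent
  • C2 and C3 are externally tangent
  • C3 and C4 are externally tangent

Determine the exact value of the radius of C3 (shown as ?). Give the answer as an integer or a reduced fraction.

1. [ext C2·C3]  r_C3² + 48r_C3 − 145/9 = 0  ⇒  r_C3 = 1/3 (r>0 drops 1)
2. [ext C3·C4]  r_C3² + (2/3)r_C3 − 1/3 = 0  ⇒  r_C3 = 1/3 (r>0 drops 1)

1/3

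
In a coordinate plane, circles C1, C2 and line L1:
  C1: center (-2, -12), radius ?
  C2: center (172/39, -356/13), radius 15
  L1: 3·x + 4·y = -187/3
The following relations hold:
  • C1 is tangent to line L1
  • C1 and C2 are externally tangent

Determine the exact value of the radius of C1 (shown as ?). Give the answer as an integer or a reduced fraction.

5/3

1. [C1‖L1]  r_C1² − 25/9 = 0  ⇒  r_C1 = 5/3 (r>0 drops 1)
2. [ext C1·C2]  r_C1² + 30r_C1 − 475/9 = 0  ⇒  r_C1 = 5/3 (r>0 drops 1)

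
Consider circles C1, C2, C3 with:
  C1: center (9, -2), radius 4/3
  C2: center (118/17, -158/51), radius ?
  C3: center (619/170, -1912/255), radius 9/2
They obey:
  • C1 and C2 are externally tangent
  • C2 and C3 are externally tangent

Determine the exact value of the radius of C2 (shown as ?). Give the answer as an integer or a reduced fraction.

1. [ext C1·C2]  r_C2² + (8/3)r_C2 − 11/3 = 0  ⇒  r_C2 = 1 (r>0 drops 1)
2. [ext C2·C3]  r_C2² + 9r_C2 − 10 = 0  ⇒  r_C2 = 1 (r>0 drops 1)

1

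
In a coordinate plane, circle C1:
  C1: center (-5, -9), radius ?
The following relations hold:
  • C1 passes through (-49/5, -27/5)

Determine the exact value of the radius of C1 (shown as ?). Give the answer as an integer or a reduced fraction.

1. [C1∋P]  r_C1² − 36 = 0  ⇒  r_C1 = 6 (r>0 drops 1)

6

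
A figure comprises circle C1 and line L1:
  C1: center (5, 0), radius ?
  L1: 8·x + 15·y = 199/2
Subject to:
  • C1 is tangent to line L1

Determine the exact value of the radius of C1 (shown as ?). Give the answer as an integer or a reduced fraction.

7/2

1. [C1‖L1]  r_C1² − 49/4 = 0  ⇒  r_C1 = 7/2 (r>0 drops 1)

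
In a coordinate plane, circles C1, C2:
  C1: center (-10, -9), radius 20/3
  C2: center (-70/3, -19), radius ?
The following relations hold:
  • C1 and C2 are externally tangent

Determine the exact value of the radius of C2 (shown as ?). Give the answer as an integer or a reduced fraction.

1. [ext C1·C2]  r_C2² + (40/3)r_C2 − 700/3 = 0  ⇒  r_C2 = 10 (r>0 drops 1)

10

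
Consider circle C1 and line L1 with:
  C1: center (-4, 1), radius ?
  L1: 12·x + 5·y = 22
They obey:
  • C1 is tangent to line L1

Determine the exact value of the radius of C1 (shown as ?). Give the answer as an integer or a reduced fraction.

1. [C1‖L1]  r_C1² − 25 = 0  ⇒  r_C1 = 5 (r>0 drops 1)

5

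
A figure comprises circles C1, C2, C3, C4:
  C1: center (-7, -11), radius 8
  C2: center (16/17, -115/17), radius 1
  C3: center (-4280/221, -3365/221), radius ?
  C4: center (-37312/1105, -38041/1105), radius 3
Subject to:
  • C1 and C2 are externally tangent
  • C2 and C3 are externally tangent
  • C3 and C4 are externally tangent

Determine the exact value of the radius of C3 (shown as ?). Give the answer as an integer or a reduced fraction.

1. [ext C2·C3]  r_C3² + 2r_C3 − 483 = 0  ⇒  r_C3 = 21 (r>0 drops 1)
2. [ext C3·C4]  r_C3² + 6r_C3 − 567 = 0  ⇒  r_C3 = 21 (r>0 drops 1)

21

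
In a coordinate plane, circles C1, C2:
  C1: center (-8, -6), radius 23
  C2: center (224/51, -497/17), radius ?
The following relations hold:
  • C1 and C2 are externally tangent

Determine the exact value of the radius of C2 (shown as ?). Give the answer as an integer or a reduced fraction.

1. [ext C1·C2]  r_C2² + 46r_C2 − 1480/9 = 0  ⇒  r_C2 = 10/3 (r>0 drops 1)

10/3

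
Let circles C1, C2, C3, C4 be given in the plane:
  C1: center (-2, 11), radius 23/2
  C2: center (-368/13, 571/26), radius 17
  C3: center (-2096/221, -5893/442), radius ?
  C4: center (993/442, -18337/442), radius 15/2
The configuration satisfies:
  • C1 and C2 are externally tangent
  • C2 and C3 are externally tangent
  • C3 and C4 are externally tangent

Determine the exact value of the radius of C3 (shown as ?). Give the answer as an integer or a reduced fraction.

1. [ext C2·C3]  r_C3² + 34r_C3 − 1311 = 0  ⇒  r_C3 = 23 (r>0 drops 1)
2. [ext C3·C4]  r_C3² + 15r_C3 − 874 = 0  ⇒  r_C3 = 23 (r>0 drops 1)

23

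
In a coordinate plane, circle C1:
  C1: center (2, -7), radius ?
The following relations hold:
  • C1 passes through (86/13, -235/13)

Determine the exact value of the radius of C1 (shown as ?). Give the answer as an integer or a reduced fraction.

12

1. [C1∋P]  r_C1² − 144 = 0  ⇒  r_C1 = 12 (r>0 drops 1)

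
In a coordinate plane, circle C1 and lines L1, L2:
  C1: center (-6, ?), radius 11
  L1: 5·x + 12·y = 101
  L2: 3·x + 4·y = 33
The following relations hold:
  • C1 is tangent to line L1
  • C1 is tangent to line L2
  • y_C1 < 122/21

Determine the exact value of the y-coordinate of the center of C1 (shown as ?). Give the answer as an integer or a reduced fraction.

-1

1. [C1‖L1]  y_C1² − (131/6)y_C1 − 137/6 = 0  ⇒  y_C1 = -1 or 137/6
2. [C1‖L2]  y_C1² − (51/2)y_C1 − 53/2 = 0  ⇒  y_C1 = -1 or 53/2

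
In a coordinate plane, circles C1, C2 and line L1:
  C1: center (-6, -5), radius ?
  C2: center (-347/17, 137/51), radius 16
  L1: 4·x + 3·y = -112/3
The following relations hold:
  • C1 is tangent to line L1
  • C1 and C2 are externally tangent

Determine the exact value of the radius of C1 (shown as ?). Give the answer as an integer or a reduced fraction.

1/3

1. [C1‖L1]  r_C1² − 1/9 = 0  ⇒  r_C1 = 1/3 (r>0 drops 1)
2. [ext C1·C2]  r_C1² + 32r_C1 − 97/9 = 0  ⇒  r_C1 = 1/3 (r>0 drops 1)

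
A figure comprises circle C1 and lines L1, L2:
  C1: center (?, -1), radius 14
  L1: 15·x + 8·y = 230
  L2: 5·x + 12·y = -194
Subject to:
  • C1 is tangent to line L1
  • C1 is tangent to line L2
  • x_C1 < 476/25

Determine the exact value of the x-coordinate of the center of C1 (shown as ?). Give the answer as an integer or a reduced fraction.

1. [C1‖L1]  x_C1² − (476/15)x_C1 = 0  ⇒  x_C1 = 0 or 476/15
2. [C1‖L2]  x_C1² + (364/5)x_C1 = 0  ⇒  x_C1 = -364/5 or 0

0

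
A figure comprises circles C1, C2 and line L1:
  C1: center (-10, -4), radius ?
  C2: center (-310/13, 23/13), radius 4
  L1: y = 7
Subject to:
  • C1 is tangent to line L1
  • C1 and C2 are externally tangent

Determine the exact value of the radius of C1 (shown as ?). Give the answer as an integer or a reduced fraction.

1. [C1‖L1]  r_C1² − 121 = 0  ⇒  r_C1 = 11 (r>0 drops 1)
2. [ext C1·C2]  r_C1² + 8r_C1 − 209 = 0  ⇒  r_C1 = 11 (r>0 drops 1)

11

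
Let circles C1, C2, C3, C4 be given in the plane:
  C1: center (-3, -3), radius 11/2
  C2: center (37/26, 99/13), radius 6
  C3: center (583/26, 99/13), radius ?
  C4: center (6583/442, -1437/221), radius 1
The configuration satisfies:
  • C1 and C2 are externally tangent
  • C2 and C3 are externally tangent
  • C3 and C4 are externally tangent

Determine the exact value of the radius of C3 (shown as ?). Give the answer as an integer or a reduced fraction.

1. [ext C2·C3]  r_C3² + 12r_C3 − 405 = 0  ⇒  r_C3 = 15 (r>0 drops 1)
2. [ext C3·C4]  r_C3² + 2r_C3 − 255 = 0  ⇒  r_C3 = 15 (r>0 drops 1)

15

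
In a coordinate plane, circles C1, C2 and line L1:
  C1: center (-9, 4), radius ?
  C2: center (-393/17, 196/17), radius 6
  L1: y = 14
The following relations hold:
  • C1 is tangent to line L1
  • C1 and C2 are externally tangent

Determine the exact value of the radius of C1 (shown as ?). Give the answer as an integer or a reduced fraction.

1. [C1‖L1]  r_C1² − 100 = 0  ⇒  r_C1 = 10 (r>0 drops 1)
2. [ext C1·C2]  r_C1² + 12r_C1 − 220 = 0  ⇒  r_C1 = 10 (r>0 drops 1)

10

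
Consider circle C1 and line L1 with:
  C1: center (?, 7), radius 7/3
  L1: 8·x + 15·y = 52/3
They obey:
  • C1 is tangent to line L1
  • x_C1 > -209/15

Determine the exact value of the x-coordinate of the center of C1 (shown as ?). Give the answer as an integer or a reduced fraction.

1. [C1‖L1]  x_C1² + (263/12)x_C1 + 191/2 = 0  ⇒  x_C1 = -191/12 or -6
2. given x_C1 > -209/15: keep -6

-6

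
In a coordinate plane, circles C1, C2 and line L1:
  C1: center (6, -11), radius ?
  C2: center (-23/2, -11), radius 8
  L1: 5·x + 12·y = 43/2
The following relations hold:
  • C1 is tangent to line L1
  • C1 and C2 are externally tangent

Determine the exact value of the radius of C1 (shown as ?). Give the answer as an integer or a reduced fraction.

1. [C1‖L1]  r_C1² − 361/4 = 0  ⇒  r_C1 = 19/2 (r>0 drops 1)
2. [ext C1·C2]  r_C1² + 16r_C1 − 969/4 = 0  ⇒  r_C1 = 19/2 (r>0 drops 1)

19/2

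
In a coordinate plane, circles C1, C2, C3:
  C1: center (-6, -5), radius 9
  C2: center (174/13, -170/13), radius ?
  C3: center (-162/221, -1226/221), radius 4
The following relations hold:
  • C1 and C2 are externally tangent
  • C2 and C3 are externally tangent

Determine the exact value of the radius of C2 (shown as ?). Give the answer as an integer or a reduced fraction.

12

1. [ext C1·C2]  r_C2² + 18r_C2 − 360 = 0  ⇒  r_C2 = 12 (r>0 drops 1)
2. [ext C2·C3]  r_C2² + 8r_C2 − 240 = 0  ⇒  r_C2 = 12 (r>0 drops 1)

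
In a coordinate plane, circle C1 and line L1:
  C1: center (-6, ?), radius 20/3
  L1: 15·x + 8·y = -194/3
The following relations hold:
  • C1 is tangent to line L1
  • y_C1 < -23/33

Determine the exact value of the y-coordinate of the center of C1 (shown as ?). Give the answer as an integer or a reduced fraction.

1. [C1‖L1]  y_C1² − (19/3)y_C1 − 572/3 = 0  ⇒  y_C1 = -11 or 52/3
2. given y_C1 < -23/33: keep -11

-11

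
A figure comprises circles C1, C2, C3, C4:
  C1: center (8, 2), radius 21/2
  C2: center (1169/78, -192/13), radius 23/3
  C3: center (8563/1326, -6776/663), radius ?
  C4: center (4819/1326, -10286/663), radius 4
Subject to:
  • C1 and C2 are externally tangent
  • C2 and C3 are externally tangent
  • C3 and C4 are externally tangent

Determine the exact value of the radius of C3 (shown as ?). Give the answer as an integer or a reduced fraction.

2

1. [ext C2·C3]  r_C3² + (46/3)r_C3 − 104/3 = 0  ⇒  r_C3 = 2 (r>0 drops 1)
2. [ext C3·C4]  r_C3² + 8r_C3 − 20 = 0  ⇒  r_C3 = 2 (r>0 drops 1)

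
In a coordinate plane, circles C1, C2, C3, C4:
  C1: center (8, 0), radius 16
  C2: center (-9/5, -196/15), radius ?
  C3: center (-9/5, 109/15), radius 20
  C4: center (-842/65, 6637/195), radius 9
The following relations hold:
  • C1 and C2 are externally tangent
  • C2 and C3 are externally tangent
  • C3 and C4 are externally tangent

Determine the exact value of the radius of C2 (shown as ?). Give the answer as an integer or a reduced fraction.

1. [ext C1·C2]  r_C2² + 32r_C2 − 97/9 = 0  ⇒  r_C2 = 1/3 (r>0 drops 1)
2. [ext C2·C3]  r_C2² + 40r_C2 − 121/9 = 0  ⇒  r_C2 = 1/3 (r>0 drops 1)

1/3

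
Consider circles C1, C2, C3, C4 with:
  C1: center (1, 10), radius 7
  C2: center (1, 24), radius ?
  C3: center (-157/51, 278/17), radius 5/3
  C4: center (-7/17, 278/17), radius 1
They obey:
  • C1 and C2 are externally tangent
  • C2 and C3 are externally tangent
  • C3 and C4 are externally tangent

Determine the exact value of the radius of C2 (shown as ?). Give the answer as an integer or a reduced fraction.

7

1. [ext C1·C2]  r_C2² + 14r_C2 − 147 = 0  ⇒  r_C2 = 7 (r>0 drops 1)
2. [ext C2·C3]  r_C2² + (10/3)r_C2 − 217/3 = 0  ⇒  r_C2 = 7 (r>0 drops 1)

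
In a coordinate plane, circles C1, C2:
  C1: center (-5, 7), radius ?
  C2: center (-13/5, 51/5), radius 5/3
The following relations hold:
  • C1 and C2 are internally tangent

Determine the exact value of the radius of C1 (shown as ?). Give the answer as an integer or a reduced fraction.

17/3

1. [int C1,C2]  r_C1² − (10/3)r_C1 − 119/9 = 0  ⇒  r_C1 = 17/3 (r>0 drops 1)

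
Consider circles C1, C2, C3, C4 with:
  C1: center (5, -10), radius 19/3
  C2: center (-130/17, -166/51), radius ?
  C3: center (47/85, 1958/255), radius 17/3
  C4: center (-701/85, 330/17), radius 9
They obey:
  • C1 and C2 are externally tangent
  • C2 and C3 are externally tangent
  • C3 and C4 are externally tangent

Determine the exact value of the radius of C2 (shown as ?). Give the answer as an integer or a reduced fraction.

1. [ext C1·C2]  r_C2² + (38/3)r_C2 − 496/3 = 0  ⇒  r_C2 = 8 (r>0 drops 1)
2. [ext C2·C3]  r_C2² + (34/3)r_C2 − 464/3 = 0  ⇒  r_C2 = 8 (r>0 drops 1)

8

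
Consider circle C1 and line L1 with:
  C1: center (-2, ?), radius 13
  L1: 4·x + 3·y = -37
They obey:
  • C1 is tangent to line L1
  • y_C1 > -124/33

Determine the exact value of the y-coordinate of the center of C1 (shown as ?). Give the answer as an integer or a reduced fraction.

12

1. [C1‖L1]  y_C1² + (58/3)y_C1 − 376 = 0  ⇒  y_C1 = -94/3 or 12
2. given y_C1 > -124/33: keep 12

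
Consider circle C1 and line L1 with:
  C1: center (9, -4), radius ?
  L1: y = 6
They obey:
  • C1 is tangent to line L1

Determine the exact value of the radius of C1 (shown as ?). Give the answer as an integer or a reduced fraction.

1. [C1‖L1]  r_C1² − 100 = 0  ⇒  r_C1 = 10 (r>0 drops 1)

10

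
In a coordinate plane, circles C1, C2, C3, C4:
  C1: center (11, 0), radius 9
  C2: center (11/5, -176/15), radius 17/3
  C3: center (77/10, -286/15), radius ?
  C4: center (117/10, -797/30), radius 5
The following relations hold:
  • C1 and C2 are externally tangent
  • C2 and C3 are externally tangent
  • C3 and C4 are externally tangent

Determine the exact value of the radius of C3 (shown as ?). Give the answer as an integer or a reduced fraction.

1. [ext C2·C3]  r_C3² + (34/3)r_C3 − 623/12 = 0  ⇒  r_C3 = 7/2 (r>0 drops 1)
2. [ext C3·C4]  r_C3² + 10r_C3 − 189/4 = 0  ⇒  r_C3 = 7/2 (r>0 drops 1)

7/2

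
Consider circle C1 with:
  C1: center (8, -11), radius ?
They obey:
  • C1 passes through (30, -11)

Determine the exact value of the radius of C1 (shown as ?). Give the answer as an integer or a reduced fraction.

22

1. [C1∋P]  r_C1² − 484 = 0  ⇒  r_C1 = 22 (r>0 drops 1)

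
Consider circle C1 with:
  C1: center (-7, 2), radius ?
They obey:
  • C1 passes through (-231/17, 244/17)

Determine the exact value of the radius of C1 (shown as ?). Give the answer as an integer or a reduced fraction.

1. [C1∋P]  r_C1² − 196 = 0  ⇒  r_C1 = 14 (r>0 drops 1)

14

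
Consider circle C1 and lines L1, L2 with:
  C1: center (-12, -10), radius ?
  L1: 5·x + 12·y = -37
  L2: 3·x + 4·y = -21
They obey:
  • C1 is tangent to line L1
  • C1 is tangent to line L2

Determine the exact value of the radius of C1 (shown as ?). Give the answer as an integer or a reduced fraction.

1. [C1‖L1]  r_C1² − 121 = 0  ⇒  r_C1 = 11 (r>0 drops 1)
2. [C1‖L2]  r_C1² − 121 = 0  ⇒  r_C1 = 11 (r>0 drops 1)

11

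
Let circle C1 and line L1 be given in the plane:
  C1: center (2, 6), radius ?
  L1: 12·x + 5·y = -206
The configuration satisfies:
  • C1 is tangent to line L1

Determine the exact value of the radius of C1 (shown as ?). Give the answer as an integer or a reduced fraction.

20

1. [C1‖L1]  r_C1² − 400 = 0  ⇒  r_C1 = 20 (r>0 drops 1)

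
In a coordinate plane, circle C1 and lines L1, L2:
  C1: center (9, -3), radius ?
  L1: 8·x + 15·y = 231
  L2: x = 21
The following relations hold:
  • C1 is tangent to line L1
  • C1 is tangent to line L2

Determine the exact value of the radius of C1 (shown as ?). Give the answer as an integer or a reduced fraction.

1. [C1‖L1]  r_C1² − 144 = 0  ⇒  r_C1 = 12 (r>0 drops 1)
2. [C1‖L2]  r_C1² − 144 = 0  ⇒  r_C1 = 12 (r>0 drops 1)

12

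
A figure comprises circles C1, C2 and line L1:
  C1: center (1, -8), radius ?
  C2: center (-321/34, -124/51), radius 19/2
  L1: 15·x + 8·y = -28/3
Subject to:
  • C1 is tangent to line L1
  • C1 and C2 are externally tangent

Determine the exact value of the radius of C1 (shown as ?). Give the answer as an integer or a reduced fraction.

1. [C1‖L1]  r_C1² − 49/9 = 0  ⇒  r_C1 = 7/3 (r>0 drops 1)
2. [ext C1·C2]  r_C1² + 19r_C1 − 448/9 = 0  ⇒  r_C1 = 7/3 (r>0 drops 1)

7/3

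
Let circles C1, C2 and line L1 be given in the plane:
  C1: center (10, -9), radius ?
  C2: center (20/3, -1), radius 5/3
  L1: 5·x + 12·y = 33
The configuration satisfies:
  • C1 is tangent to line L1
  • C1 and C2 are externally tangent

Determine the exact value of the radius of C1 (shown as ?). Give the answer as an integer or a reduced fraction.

7

1. [C1‖L1]  r_C1² − 49 = 0  ⇒  r_C1 = 7 (r>0 drops 1)
2. [ext C1·C2]  r_C1² + (10/3)r_C1 − 217/3 = 0  ⇒  r_C1 = 7 (r>0 drops 1)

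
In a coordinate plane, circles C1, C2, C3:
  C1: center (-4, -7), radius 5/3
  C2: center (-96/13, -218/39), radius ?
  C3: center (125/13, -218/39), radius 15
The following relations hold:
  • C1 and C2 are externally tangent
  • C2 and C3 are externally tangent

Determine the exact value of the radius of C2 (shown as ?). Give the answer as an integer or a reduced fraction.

1. [ext C1·C2]  r_C2² + (10/3)r_C2 − 32/3 = 0  ⇒  r_C2 = 2 (r>0 drops 1)
2. [ext C2·C3]  r_C2² + 30r_C2 − 64 = 0  ⇒  r_C2 = 2 (r>0 drops 1)

2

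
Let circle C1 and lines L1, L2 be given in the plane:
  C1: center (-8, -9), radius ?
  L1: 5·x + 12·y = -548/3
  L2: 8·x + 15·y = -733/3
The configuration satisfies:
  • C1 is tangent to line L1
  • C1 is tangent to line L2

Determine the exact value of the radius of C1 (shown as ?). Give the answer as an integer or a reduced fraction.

8/3

1. [C1‖L1]  r_C1² − 64/9 = 0  ⇒  r_C1 = 8/3 (r>0 drops 1)
2. [C1‖L2]  r_C1² − 64/9 = 0  ⇒  r_C1 = 8/3 (r>0 drops 1)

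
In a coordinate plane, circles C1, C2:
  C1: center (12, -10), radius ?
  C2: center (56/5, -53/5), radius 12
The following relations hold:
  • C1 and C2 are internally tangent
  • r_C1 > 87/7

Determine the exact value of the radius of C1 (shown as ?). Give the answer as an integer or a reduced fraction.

1. [int C1,C2]  r_C1² − 24r_C1 + 143 = 0  ⇒  r_C1 = 11 or 13
2. given r_C1 > 87/7: keep 13

13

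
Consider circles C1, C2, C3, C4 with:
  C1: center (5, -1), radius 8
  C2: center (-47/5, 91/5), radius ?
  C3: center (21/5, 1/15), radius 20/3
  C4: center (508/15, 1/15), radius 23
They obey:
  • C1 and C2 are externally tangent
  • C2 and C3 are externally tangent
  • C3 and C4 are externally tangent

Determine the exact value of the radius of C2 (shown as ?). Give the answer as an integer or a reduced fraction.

1. [ext C1·C2]  r_C2² + 16r_C2 − 512 = 0  ⇒  r_C2 = 16 (r>0 drops 1)
2. [ext C2·C3]  r_C2² + (40/3)r_C2 − 1408/3 = 0  ⇒  r_C2 = 16 (r>0 drops 1)

16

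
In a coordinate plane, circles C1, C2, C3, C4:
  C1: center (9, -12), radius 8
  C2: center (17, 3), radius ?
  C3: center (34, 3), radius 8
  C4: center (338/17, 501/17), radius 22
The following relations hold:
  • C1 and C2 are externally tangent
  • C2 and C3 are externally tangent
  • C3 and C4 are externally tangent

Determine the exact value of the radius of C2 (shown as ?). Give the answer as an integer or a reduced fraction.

9

1. [ext C1·C2]  r_C2² + 16r_C2 − 225 = 0  ⇒  r_C2 = 9 (r>0 drops 1)
2. [ext C2·C3]  r_C2² + 16r_C2 − 225 = 0  ⇒  r_C2 = 9 (r>0 drops 1)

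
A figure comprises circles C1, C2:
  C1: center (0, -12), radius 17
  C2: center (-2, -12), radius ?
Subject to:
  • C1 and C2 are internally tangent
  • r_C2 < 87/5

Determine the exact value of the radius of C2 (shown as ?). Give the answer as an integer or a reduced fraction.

15

1. [int C1,C2]  r_C2² − 34r_C2 + 285 = 0  ⇒  r_C2 = 15 or 19
2. given r_C2 < 87/5: keep 15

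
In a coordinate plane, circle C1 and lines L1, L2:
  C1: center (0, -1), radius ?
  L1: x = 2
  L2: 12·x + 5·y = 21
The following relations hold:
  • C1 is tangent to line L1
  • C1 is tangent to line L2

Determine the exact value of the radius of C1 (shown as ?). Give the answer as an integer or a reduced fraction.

2

1. [C1‖L1]  r_C1² − 4 = 0  ⇒  r_C1 = 2 (r>0 drops 1)
2. [C1‖L2]  r_C1² − 4 = 0  ⇒  r_C1 = 2 (r>0 drops 1)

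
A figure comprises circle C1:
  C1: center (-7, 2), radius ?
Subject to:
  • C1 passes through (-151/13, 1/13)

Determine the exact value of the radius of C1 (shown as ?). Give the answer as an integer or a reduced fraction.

5

1. [C1∋P]  r_C1² − 25 = 0  ⇒  r_C1 = 5 (r>0 drops 1)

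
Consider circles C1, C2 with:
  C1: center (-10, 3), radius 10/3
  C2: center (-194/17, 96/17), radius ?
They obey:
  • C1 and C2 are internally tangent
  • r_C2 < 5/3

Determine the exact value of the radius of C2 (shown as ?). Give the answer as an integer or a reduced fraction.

1. [int C1,C2]  r_C2² − (20/3)r_C2 + 19/9 = 0  ⇒  r_C2 = 1/3 or 19/3
2. given r_C2 < 5/3: keep 1/3

1/3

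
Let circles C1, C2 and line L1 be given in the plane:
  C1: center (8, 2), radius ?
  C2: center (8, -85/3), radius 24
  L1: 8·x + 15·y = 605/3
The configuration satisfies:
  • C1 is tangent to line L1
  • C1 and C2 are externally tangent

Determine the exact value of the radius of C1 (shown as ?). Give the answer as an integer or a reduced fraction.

1. [C1‖L1]  r_C1² − 361/9 = 0  ⇒  r_C1 = 19/3 (r>0 drops 1)
2. [ext C1·C2]  r_C1² + 48r_C1 − 3097/9 = 0  ⇒  r_C1 = 19/3 (r>0 drops 1)

19/3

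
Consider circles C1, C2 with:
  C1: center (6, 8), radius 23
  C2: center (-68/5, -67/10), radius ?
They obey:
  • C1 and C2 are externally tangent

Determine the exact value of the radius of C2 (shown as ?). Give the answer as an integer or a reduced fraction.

3/2

1. [ext C1·C2]  r_C2² + 46r_C2 − 285/4 = 0  ⇒  r_C2 = 3/2 (r>0 drops 1)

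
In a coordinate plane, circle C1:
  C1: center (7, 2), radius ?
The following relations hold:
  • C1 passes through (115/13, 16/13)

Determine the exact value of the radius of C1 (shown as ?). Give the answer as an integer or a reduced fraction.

2

1. [C1∋P]  r_C1² − 4 = 0  ⇒  r_C1 = 2 (r>0 drops 1)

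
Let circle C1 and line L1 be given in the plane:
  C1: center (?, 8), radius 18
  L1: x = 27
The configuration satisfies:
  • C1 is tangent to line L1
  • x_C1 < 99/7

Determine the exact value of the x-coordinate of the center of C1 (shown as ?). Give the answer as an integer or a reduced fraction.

1. [C1‖L1]  x_C1² − 54x_C1 + 405 = 0  ⇒  x_C1 = 9 or 45
2. given x_C1 < 99/7: keep 9

9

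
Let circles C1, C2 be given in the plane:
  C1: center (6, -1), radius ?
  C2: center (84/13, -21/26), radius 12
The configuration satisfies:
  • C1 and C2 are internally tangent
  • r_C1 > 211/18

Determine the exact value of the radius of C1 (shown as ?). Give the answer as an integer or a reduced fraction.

25/2

1. [int C1,C2]  r_C1² − 24r_C1 + 575/4 = 0  ⇒  r_C1 = 23/2 or 25/2
2. given r_C1 > 211/18: keep 25/2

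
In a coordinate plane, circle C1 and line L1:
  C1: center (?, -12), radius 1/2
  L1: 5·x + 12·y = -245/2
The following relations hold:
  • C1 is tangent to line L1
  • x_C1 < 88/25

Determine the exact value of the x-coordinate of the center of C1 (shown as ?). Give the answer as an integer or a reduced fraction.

3

1. [C1‖L1]  x_C1² − (43/5)x_C1 + 84/5 = 0  ⇒  x_C1 = 3 or 28/5
2. given x_C1 < 88/25: keep 3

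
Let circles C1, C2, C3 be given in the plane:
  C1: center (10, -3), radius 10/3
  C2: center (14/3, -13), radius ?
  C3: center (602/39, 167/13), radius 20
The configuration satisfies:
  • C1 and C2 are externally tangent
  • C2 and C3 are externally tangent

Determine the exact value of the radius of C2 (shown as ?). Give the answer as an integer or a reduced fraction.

8

1. [ext C1·C2]  r_C2² + (20/3)r_C2 − 352/3 = 0  ⇒  r_C2 = 8 (r>0 drops 1)
2. [ext C2·C3]  r_C2² + 40r_C2 − 384 = 0  ⇒  r_C2 = 8 (r>0 drops 1)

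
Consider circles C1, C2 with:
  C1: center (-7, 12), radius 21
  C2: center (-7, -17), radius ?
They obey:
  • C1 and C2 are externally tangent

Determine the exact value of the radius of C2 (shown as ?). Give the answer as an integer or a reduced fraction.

8

1. [ext C1·C2]  r_C2² + 42r_C2 − 400 = 0  ⇒  r_C2 = 8 (r>0 drops 1)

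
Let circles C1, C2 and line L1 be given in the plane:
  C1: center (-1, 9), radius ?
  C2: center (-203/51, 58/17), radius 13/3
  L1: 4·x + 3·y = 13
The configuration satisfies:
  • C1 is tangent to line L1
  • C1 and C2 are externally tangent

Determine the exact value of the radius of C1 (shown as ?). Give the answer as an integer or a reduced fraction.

1. [C1‖L1]  r_C1² − 4 = 0  ⇒  r_C1 = 2 (r>0 drops 1)
2. [ext C1·C2]  r_C1² + (26/3)r_C1 − 64/3 = 0  ⇒  r_C1 = 2 (r>0 drops 1)

2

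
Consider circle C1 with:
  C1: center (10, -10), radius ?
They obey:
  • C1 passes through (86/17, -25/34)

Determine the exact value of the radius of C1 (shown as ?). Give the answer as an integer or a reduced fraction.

21/2

1. [C1∋P]  r_C1² − 441/4 = 0  ⇒  r_C1 = 21/2 (r>0 drops 1)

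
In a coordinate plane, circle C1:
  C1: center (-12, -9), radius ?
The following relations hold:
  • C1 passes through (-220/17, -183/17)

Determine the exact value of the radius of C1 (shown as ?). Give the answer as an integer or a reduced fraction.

1. [C1∋P]  r_C1² − 4 = 0  ⇒  r_C1 = 2 (r>0 drops 1)

2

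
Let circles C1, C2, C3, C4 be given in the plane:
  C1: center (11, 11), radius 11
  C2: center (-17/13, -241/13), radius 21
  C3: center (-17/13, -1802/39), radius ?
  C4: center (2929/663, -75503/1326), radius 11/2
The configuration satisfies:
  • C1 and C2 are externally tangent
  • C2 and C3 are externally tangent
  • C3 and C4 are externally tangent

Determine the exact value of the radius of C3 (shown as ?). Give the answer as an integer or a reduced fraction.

1. [ext C2·C3]  r_C3² + 42r_C3 − 2920/9 = 0  ⇒  r_C3 = 20/3 (r>0 drops 1)
2. [ext C3·C4]  r_C3² + 11r_C3 − 1060/9 = 0  ⇒  r_C3 = 20/3 (r>0 drops 1)

20/3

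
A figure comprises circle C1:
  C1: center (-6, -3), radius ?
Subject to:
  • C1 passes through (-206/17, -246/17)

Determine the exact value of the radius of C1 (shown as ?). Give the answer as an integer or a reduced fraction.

13

1. [C1∋P]  r_C1² − 169 = 0  ⇒  r_C1 = 13 (r>0 drops 1)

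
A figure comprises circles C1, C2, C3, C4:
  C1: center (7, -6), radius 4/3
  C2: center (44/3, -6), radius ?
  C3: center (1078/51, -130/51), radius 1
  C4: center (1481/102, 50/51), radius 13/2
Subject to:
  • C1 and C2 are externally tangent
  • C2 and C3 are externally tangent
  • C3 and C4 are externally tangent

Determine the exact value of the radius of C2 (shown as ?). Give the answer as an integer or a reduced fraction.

19/3

1. [ext C1·C2]  r_C2² + (8/3)r_C2 − 57 = 0  ⇒  r_C2 = 19/3 (r>0 drops 1)
2. [ext C2·C3]  r_C2² + 2r_C2 − 475/9 = 0  ⇒  r_C2 = 19/3 (r>0 drops 1)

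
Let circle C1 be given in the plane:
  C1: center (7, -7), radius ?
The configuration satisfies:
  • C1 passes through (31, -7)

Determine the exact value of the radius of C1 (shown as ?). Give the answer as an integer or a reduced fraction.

1. [C1∋P]  r_C1² − 576 = 0  ⇒  r_C1 = 24 (r>0 drops 1)

24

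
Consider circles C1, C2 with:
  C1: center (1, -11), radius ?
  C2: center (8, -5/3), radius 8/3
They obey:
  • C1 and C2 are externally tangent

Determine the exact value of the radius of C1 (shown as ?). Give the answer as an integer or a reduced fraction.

1. [ext C1·C2]  r_C1² + (16/3)r_C1 − 129 = 0  ⇒  r_C1 = 9 (r>0 drops 1)

9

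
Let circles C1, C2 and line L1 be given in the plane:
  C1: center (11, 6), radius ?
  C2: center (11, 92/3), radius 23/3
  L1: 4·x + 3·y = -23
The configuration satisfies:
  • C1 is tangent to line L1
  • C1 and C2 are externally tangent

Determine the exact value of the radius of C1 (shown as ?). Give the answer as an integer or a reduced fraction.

17

1. [C1‖L1]  r_C1² − 289 = 0  ⇒  r_C1 = 17 (r>0 drops 1)
2. [ext C1·C2]  r_C1² + (46/3)r_C1 − 1649/3 = 0  ⇒  r_C1 = 17 (r>0 drops 1)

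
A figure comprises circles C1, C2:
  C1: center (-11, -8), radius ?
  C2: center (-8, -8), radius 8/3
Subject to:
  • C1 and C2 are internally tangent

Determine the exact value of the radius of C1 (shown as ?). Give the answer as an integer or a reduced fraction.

1. [int C1,C2]  r_C1² − (16/3)r_C1 − 17/9 = 0  ⇒  r_C1 = 17/3 (r>0 drops 1)

17/3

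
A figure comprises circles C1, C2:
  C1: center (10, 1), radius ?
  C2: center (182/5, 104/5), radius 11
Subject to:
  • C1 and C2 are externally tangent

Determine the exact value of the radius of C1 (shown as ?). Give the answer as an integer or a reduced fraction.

22

1. [ext C1·C2]  r_C1² + 22r_C1 − 968 = 0  ⇒  r_C1 = 22 (r>0 drops 1)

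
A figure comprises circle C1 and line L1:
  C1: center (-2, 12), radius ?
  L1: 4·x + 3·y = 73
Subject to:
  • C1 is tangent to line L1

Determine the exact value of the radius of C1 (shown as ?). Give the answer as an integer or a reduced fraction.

9

1. [C1‖L1]  r_C1² − 81 = 0  ⇒  r_C1 = 9 (r>0 drops 1)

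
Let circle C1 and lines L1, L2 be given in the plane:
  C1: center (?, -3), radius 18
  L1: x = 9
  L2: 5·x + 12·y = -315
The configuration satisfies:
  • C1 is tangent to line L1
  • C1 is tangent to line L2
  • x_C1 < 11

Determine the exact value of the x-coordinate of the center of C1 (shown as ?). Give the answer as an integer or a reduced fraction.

-9

1. [C1‖L1]  x_C1² − 18x_C1 − 243 = 0  ⇒  x_C1 = -9 or 27
2. [C1‖L2]  x_C1² + (558/5)x_C1 + 4617/5 = 0  ⇒  x_C1 = -513/5 or -9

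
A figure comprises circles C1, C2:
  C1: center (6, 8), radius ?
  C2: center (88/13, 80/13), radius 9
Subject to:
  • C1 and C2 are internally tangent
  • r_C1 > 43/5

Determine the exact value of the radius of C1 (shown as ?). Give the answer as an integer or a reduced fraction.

11

1. [int C1,C2]  r_C1² − 18r_C1 + 77 = 0  ⇒  r_C1 = 7 or 11
2. given r_C1 > 43/5: keep 11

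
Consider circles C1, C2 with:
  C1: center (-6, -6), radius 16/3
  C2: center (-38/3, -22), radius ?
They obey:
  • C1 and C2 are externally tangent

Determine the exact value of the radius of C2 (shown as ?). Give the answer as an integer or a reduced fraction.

12

1. [ext C1·C2]  r_C2² + (32/3)r_C2 − 272 = 0  ⇒  r_C2 = 12 (r>0 drops 1)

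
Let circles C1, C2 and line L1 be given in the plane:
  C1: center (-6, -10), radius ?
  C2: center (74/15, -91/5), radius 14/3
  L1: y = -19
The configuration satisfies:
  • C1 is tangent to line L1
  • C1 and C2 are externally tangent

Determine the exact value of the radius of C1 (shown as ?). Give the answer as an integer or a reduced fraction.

9

1. [C1‖L1]  r_C1² − 81 = 0  ⇒  r_C1 = 9 (r>0 drops 1)
2. [ext C1·C2]  r_C1² + (28/3)r_C1 − 165 = 0  ⇒  r_C1 = 9 (r>0 drops 1)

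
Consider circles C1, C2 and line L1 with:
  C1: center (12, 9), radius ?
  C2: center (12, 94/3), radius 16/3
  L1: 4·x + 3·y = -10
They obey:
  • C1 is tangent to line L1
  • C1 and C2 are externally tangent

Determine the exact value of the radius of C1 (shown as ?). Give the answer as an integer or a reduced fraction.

17

1. [C1‖L1]  r_C1² − 289 = 0  ⇒  r_C1 = 17 (r>0 drops 1)
2. [ext C1·C2]  r_C1² + (32/3)r_C1 − 1411/3 = 0  ⇒  r_C1 = 17 (r>0 drops 1)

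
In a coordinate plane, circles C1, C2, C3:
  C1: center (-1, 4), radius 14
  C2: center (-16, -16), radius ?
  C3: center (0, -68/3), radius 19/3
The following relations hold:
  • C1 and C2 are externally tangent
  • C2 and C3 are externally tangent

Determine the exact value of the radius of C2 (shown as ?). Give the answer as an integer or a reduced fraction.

11

1. [ext C1·C2]  r_C2² + 28r_C2 − 429 = 0  ⇒  r_C2 = 11 (r>0 drops 1)
2. [ext C2·C3]  r_C2² + (38/3)r_C2 − 781/3 = 0  ⇒  r_C2 = 11 (r>0 drops 1)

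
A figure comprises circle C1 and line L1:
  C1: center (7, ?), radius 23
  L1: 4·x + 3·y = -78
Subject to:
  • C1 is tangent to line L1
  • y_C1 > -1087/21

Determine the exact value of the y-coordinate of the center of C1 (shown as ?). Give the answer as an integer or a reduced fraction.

1. [C1‖L1]  y_C1² + (212/3)y_C1 − 221 = 0  ⇒  y_C1 = -221/3 or 3
2. given y_C1 > -1087/21: keep 3

3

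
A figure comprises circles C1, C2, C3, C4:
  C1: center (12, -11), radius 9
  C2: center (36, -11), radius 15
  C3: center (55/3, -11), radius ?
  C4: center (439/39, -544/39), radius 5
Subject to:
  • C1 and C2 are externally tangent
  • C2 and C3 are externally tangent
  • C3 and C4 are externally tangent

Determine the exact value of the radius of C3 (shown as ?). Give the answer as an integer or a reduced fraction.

8/3

1. [ext C2·C3]  r_C3² + 30r_C3 − 784/9 = 0  ⇒  r_C3 = 8/3 (r>0 drops 1)
2. [ext C3·C4]  r_C3² + 10r_C3 − 304/9 = 0  ⇒  r_C3 = 8/3 (r>0 drops 1)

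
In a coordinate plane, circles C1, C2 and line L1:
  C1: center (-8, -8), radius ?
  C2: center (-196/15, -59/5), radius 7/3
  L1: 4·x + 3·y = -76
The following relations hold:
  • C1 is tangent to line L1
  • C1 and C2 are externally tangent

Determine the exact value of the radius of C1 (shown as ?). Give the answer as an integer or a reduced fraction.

4

1. [C1‖L1]  r_C1² − 16 = 0  ⇒  r_C1 = 4 (r>0 drops 1)
2. [ext C1·C2]  r_C1² + (14/3)r_C1 − 104/3 = 0  ⇒  r_C1 = 4 (r>0 drops 1)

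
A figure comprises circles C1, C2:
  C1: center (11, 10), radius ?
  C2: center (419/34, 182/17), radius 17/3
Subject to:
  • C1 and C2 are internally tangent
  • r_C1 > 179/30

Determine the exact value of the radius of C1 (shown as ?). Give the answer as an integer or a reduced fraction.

1. [int C1,C2]  r_C1² − (34/3)r_C1 + 1075/36 = 0  ⇒  r_C1 = 25/6 or 43/6
2. given r_C1 > 179/30: keep 43/6

43/6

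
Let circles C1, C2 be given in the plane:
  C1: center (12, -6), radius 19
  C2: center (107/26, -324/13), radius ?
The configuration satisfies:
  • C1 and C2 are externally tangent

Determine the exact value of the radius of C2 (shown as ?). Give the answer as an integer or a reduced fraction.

3/2

1. [ext C1·C2]  r_C2² + 38r_C2 − 237/4 = 0  ⇒  r_C2 = 3/2 (r>0 drops 1)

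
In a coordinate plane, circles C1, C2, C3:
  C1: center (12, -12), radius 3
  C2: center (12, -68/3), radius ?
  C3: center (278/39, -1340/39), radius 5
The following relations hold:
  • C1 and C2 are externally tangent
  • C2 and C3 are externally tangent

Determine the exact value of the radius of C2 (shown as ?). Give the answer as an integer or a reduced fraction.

1. [ext C1·C2]  r_C2² + 6r_C2 − 943/9 = 0  ⇒  r_C2 = 23/3 (r>0 drops 1)
2. [ext C2·C3]  r_C2² + 10r_C2 − 1219/9 = 0  ⇒  r_C2 = 23/3 (r>0 drops 1)

23/3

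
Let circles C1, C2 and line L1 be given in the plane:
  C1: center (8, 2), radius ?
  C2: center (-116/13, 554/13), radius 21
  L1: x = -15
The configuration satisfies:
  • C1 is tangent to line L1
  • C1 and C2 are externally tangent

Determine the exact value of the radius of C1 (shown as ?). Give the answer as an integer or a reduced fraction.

1. [C1‖L1]  r_C1² − 529 = 0  ⇒  r_C1 = 23 (r>0 drops 1)
2. [ext C1·C2]  r_C1² + 42r_C1 − 1495 = 0  ⇒  r_C1 = 23 (r>0 drops 1)

23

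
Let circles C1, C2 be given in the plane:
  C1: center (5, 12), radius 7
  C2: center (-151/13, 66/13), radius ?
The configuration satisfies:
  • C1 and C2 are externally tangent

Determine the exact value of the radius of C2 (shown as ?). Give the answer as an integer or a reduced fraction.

1. [ext C1·C2]  r_C2² + 14r_C2 − 275 = 0  ⇒  r_C2 = 11 (r>0 drops 1)

11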